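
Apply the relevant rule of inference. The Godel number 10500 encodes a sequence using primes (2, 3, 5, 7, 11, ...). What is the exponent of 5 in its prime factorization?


Factorize 10500 by dividing by 5 repeatedly.
Division steps: 5 divides 10500 exactly 3 time(s).
Exponent of 5 = 3

3


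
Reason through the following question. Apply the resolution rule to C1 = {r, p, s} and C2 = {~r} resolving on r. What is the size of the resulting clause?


Remove r from C1 and ~r from C2.
C1 remainder: {p, s}
C2 remainder: {}
Union (resolvent): {p, s}
Resolvent has 2 literal(s).

2


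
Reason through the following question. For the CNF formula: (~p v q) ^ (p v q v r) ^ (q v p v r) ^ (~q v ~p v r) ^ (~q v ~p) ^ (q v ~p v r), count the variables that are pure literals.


Check each variable for pure literal status:
p: mixed (not pure)
q: mixed (not pure)
r: pure positive
Pure literal count = 1

1


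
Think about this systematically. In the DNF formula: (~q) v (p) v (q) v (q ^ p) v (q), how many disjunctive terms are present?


A DNF formula is a disjunction of terms (conjunctions).
Terms are separated by v.
Counting the disjuncts: 5 terms.

5


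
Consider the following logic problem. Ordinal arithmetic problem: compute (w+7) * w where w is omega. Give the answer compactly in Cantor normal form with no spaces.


Compute (w+7) * w.
Ordinal * is associative and left-distributive over +, but NOT commutative; for finite n>1, n*w = w but w*n stays w*n.
(w+7) * w = sup{(w+7)*k : k<w} = sup{w*k+7} = w^2 (the +7 tail is absorbed in the limit).
Result = w^2

w^2


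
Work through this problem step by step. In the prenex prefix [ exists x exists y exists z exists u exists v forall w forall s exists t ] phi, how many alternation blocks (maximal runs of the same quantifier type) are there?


Quantifier-type sequence: E E E E E A A E  (A=forall, E=exists)
Group into maximal same-type runs:
  Ex5 | Ax2 | Ex1
Number of blocks = 3

3


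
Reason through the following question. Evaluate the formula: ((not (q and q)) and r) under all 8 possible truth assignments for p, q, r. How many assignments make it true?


Check all 8 assignments:
p=0, q=0, r=0: 0
p=0, q=0, r=1: 1
p=0, q=1, r=0: 0
p=0, q=1, r=1: 0
p=1, q=0, r=0: 0
p=1, q=0, r=1: 1
p=1, q=1, r=0: 0
p=1, q=1, r=1: 0
Count of True = 2

2


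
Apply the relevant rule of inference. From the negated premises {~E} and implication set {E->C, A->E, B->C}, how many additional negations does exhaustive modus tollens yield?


Initial negated facts: {~E}
Apply modus tollens to closure:
  ~E and A->E  =>  ~A
Final negated: {~A, ~E}
New negations: {~A}
Count = 1

1


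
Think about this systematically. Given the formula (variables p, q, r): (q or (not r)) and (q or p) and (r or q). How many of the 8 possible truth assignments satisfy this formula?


Evaluate all 8 assignments for p, q, r:
p=0, q=0, r=0: 0
p=0, q=0, r=1: 0
p=0, q=1, r=0: 1
p=0, q=1, r=1: 1
p=1, q=0, r=0: 0
p=1, q=0, r=1: 0
p=1, q=1, r=0: 1
p=1, q=1, r=1: 1
Satisfying count = 4

4


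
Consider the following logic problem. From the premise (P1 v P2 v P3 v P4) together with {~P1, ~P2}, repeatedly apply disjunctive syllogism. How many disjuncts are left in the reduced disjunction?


Original disjuncts (4): P1, P2, P3, P4
Negated (eliminate): ~P1, ~P2
Remaining disjuncts: P3, P4
Count = 4 - 2 = 2

2


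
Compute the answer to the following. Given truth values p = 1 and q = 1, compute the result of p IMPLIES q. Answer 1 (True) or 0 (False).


p = 1, q = 1
Operation: p IMPLIES q
Evaluate: 1 IMPLIES 1 = 1

1


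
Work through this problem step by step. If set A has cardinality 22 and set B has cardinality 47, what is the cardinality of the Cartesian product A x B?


The Cartesian product A x B contains all ordered pairs (a, b).
|A x B| = |A| * |B| = 22 * 47 = 1034

1034


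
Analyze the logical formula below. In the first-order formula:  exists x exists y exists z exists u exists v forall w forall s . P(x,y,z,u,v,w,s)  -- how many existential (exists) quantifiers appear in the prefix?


Quantifier prefix: exists x exists y exists z exists u exists v forall w forall s
Mark each quantifier type:
  E E E E E U U
Universal count = 2, Existential count = 5
Asked for existential (exists) quantifiers: 5

5


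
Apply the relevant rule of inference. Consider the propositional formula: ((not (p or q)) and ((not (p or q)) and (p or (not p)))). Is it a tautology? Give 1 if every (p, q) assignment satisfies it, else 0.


Check all 4 assignments:
p=0, q=0: 1
p=0, q=1: 0
p=1, q=0: 0
p=1, q=1: 0
Satisfying count = 1/4.
Tautology iff count = 4: no.

0


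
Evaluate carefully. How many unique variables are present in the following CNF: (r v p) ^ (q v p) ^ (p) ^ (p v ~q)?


Identify each variable that appears in the formula.
Variables found: p, q, r
Count = 3

3


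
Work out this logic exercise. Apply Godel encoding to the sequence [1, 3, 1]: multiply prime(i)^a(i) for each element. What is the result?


Encode each element as an exponent of the corresponding prime:
  2^1 = 2
  3^3 = 27
  5^1 = 5
Product = 2 * 27 * 5 = 270

270


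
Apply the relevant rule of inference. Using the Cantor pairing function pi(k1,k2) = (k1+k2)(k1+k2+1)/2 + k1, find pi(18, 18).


k1 + k2 = 36
(k1+k2)(k1+k2+1)/2 = 36 * 37 / 2 = 666
pi = 666 + 18 = 684

684


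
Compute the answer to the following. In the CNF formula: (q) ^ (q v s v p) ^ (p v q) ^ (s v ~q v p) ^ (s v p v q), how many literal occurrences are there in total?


Counting literals in each clause:
Clause 1: 1 literal(s)
Clause 2: 3 literal(s)
Clause 3: 2 literal(s)
Clause 4: 3 literal(s)
Clause 5: 3 literal(s)
Total = 12

12


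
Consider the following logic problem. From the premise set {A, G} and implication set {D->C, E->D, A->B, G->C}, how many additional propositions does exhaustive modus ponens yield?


Initial facts: {A, G}
Apply modus ponens to closure:
  A and A->B  =>  B
  G and G->C  =>  C
Final known: {A, B, C, G}
New propositions: {B, C}
Count = 2

2


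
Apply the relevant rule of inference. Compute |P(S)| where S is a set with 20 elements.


The power set of a set with n elements has 2^n elements.
|P(S)| = 2^20 = 1048576

1048576


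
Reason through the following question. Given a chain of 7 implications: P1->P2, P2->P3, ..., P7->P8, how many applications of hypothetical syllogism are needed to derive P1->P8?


With 7 implications in a chain connecting 8 propositions:
P1->P2, P2->P3, ..., P7->P8
Steps needed = (number of implications) - 1 = 7 - 1 = 6

6


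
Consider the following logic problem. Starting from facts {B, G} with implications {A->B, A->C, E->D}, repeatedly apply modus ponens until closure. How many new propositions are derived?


Initial facts: {B, G}
Apply modus ponens to closure:
  (no implication fires)
Final known: {B, G}
New propositions: {(none)}
Count = 0

0


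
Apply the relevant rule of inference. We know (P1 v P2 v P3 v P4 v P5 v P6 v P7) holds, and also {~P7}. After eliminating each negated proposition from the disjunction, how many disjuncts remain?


Original disjuncts (7): P1, P2, P3, P4, P5, P6, P7
Negated (eliminate): ~P7
Remaining disjuncts: P1, P2, P3, P4, P5, P6
Count = 7 - 1 = 6

6


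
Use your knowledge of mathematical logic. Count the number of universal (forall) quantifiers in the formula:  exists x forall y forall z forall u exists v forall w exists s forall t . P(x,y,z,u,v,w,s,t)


Quantifier prefix: exists x forall y forall z forall u exists v forall w exists s forall t
Mark each quantifier type:
  E U U U E U E U
Universal count = 5, Existential count = 3
Asked for universal (forall) quantifiers: 5

5


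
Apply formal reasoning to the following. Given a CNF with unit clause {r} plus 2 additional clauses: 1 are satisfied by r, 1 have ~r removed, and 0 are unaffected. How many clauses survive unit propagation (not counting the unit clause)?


Satisfied (removed): 1
Shortened (remain): 1
Unchanged (remain): 0
Remaining = 1 + 0 = 1

1


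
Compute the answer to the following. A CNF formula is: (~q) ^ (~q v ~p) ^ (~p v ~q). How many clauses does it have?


A CNF formula is a conjunction of clauses.
Clauses are separated by ^.
Counting the conjuncts: 3 clauses.

3


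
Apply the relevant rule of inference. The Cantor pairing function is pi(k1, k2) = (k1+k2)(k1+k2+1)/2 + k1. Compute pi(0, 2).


k1 + k2 = 2
(k1+k2)(k1+k2+1)/2 = 2 * 3 / 2 = 3
pi = 3 + 0 = 3

3


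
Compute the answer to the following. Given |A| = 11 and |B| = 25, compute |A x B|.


The Cartesian product A x B contains all ordered pairs (a, b).
|A x B| = |A| * |B| = 11 * 25 = 275

275


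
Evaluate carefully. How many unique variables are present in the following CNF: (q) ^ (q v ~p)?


Identify each variable that appears in the formula.
Variables found: p, q
Count = 2

2


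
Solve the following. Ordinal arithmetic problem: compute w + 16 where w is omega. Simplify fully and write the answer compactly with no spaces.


Compute w + 16.
Ordinal + is associative but NOT commutative; for finite n>0, n + w = w but w + n stays w+n.
w + 16 is already in normal form (a successor ordinal beyond w).
Result = w+16

w+16


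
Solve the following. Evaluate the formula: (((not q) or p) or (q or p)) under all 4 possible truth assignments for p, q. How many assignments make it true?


Check all 4 assignments:
p=0, q=0: 1
p=0, q=1: 1
p=1, q=0: 1
p=1, q=1: 1
Count of True = 4

4


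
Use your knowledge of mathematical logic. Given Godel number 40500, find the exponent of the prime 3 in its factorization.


Factorize 40500 by dividing by 3 repeatedly.
Division steps: 3 divides 40500 exactly 4 time(s).
Exponent of 3 = 4

4


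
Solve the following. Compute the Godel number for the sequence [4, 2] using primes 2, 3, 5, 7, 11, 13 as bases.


Encode each element as an exponent of the corresponding prime:
  2^4 = 16
  3^2 = 9
Product = 16 * 9 = 144

144


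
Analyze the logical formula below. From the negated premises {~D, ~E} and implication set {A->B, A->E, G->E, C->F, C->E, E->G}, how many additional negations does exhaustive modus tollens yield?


Initial negated facts: {~D, ~E}
Apply modus tollens to closure:
  ~E and A->E  =>  ~A
  ~E and G->E  =>  ~G
  ~E and C->E  =>  ~C
Final negated: {~A, ~C, ~D, ~E, ~G}
New negations: {~A, ~C, ~G}
Count = 3

3


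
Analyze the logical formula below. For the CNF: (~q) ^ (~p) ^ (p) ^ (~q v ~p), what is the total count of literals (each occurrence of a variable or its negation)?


Counting literals in each clause:
Clause 1: 1 literal(s)
Clause 2: 1 literal(s)
Clause 3: 1 literal(s)
Clause 4: 2 literal(s)
Total = 5

5


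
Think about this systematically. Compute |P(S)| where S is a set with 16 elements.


The power set of a set with n elements has 2^n elements.
|P(S)| = 2^16 = 65536

65536


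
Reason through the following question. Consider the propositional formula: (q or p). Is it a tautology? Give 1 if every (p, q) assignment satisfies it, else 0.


Check all 4 assignments:
p=0, q=0: 0
p=0, q=1: 1
p=1, q=0: 1
p=1, q=1: 1
Satisfying count = 3/4.
Tautology iff count = 4: no.

0


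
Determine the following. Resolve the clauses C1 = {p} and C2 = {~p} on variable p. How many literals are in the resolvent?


Remove p from C1 and ~p from C2.
C1 remainder: {}
C2 remainder: {}
Union (resolvent): {} (empty clause)
Resolvent has 0 literal(s).

0


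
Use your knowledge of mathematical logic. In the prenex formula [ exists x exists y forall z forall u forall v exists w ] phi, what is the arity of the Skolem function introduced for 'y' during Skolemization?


Quantifier prefix: exists x exists y forall z forall u forall v exists w
'y' is existentially quantified at position 2.
No universal quantifiers precede it.
Skolem function arity = 0 (a Skolem constant)

0


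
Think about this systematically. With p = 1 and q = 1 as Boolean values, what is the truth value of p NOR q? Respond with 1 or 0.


p = 1, q = 1
Operation: p NOR q
Evaluate: 1 NOR 1 = 0

0


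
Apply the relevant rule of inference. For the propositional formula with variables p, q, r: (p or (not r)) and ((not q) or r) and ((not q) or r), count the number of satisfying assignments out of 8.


Evaluate all 8 assignments for p, q, r:
p=0, q=0, r=0: 1
p=0, q=0, r=1: 0
p=0, q=1, r=0: 0
p=0, q=1, r=1: 0
p=1, q=0, r=0: 1
p=1, q=0, r=1: 1
p=1, q=1, r=0: 0
p=1, q=1, r=1: 1
Satisfying count = 4

4


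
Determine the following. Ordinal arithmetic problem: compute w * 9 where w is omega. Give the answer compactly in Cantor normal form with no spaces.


Compute w * 9.
Ordinal * is associative and left-distributive over +, but NOT commutative; for finite n>1, n*w = w but w*n stays w*n.
w * 9 means 9 copies of w concatenated: w*9.
Result = w*9

w*9


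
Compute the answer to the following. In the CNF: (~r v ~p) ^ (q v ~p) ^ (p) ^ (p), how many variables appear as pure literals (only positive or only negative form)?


Check each variable for pure literal status:
p: mixed (not pure)
q: pure positive
r: pure negative
Pure literal count = 2

2


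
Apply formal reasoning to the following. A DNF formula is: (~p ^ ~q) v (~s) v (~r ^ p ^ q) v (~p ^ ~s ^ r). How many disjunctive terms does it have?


A DNF formula is a disjunction of terms (conjunctions).
Terms are separated by v.
Counting the disjuncts: 4 terms.

4


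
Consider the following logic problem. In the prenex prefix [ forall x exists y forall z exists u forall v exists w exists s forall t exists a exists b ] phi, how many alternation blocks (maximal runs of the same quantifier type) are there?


Quantifier-type sequence: A E A E A E E A E E  (A=forall, E=exists)
Group into maximal same-type runs:
  Ax1 | Ex1 | Ax1 | Ex1 | Ax1 | Ex2 | Ax1 | Ex2
Number of blocks = 8

8


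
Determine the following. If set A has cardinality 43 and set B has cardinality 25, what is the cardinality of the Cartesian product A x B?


The Cartesian product A x B contains all ordered pairs (a, b).
|A x B| = |A| * |B| = 43 * 25 = 1075

1075


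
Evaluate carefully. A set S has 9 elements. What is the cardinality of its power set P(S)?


The power set of a set with n elements has 2^n elements.
|P(S)| = 2^9 = 512

512


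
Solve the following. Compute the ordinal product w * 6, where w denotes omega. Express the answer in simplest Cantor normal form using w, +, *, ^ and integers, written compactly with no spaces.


Compute w * 6.
Ordinal * is associative and left-distributive over +, but NOT commutative; for finite n>1, n*w = w but w*n stays w*n.
w * 6 means 6 copies of w concatenated: w*6.
Result = w*6

w*6


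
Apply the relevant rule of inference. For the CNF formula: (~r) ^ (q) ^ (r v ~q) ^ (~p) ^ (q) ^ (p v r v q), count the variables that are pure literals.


Check each variable for pure literal status:
p: mixed (not pure)
q: mixed (not pure)
r: mixed (not pure)
Pure literal count = 0

0


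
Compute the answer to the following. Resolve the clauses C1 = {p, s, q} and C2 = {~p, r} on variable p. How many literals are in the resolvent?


Remove p from C1 and ~p from C2.
C1 remainder: {s, q}
C2 remainder: {r}
Union (resolvent): {q, r, s}
Resolvent has 3 literal(s).

3


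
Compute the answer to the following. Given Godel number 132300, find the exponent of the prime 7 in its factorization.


Factorize 132300 by dividing by 7 repeatedly.
Division steps: 7 divides 132300 exactly 2 time(s).
Exponent of 7 = 2

2


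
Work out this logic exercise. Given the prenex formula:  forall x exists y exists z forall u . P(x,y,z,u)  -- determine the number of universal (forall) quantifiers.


Quantifier prefix: forall x exists y exists z forall u
Mark each quantifier type:
  U E E U
Universal count = 2, Existential count = 2
Asked for universal (forall) quantifiers: 2

2


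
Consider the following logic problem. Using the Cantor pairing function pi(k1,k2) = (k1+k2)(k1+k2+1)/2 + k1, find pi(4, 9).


k1 + k2 = 13
(k1+k2)(k1+k2+1)/2 = 13 * 14 / 2 = 91
pi = 91 + 4 = 95

95


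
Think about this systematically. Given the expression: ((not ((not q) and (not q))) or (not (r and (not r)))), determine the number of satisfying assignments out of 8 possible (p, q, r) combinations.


Check all 8 assignments:
p=0, q=0, r=0: 1
p=0, q=0, r=1: 1
p=0, q=1, r=0: 1
p=0, q=1, r=1: 1
p=1, q=0, r=0: 1
p=1, q=0, r=1: 1
p=1, q=1, r=0: 1
p=1, q=1, r=1: 1
Count of True = 8

8


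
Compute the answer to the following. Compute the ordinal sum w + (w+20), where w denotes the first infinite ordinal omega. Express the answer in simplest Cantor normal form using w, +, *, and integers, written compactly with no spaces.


Compute w + (w+20).
Ordinal + is associative but NOT commutative; for finite n>0, n + w = w but w + n stays w+n.
w + (w+20) = (w+w) + 20 = w*2+20.
Result = w*2+20

w*2+20


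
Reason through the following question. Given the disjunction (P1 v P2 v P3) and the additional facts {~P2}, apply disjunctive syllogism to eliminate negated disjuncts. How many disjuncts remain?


Original disjuncts (3): P1, P2, P3
Negated (eliminate): ~P2
Remaining disjuncts: P1, P3
Count = 3 - 1 = 2

2


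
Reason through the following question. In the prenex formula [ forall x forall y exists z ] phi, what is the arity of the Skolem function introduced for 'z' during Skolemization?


Quantifier prefix: forall x forall y exists z
'z' is existentially quantified at position 3.
Universal variables preceding it: x, y
Skolem function arity = 2

2


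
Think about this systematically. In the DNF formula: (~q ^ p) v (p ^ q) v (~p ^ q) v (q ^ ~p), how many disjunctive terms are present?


A DNF formula is a disjunction of terms (conjunctions).
Terms are separated by v.
Counting the disjuncts: 4 terms.

4


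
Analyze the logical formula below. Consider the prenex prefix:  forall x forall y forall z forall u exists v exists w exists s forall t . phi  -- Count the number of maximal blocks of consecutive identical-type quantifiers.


Quantifier-type sequence: A A A A E E E A  (A=forall, E=exists)
Group into maximal same-type runs:
  Ax4 | Ex3 | Ax1
Number of blocks = 3

3


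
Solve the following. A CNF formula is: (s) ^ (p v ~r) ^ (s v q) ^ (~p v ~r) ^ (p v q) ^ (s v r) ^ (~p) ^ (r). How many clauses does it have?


A CNF formula is a conjunction of clauses.
Clauses are separated by ^.
Counting the conjuncts: 8 clauses.

8


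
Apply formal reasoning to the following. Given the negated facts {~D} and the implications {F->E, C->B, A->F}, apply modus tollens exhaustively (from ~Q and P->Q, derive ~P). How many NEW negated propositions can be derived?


Initial negated facts: {~D}
Apply modus tollens to closure:
  (no implication fires)
Final negated: {~D}
New negations: {(none)}
Count = 0

0


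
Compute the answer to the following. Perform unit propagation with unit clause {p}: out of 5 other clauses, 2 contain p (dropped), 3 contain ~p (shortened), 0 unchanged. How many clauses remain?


Satisfied (removed): 2
Shortened (remain): 3
Unchanged (remain): 0
Remaining = 3 + 0 = 3

3


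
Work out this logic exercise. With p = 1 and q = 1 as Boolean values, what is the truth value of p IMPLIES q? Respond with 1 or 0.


p = 1, q = 1
Operation: p IMPLIES q
Evaluate: 1 IMPLIES 1 = 1

1


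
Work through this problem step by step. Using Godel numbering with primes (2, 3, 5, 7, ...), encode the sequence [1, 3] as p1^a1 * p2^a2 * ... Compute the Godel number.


Encode each element as an exponent of the corresponding prime:
  2^1 = 2
  3^3 = 27
Product = 2 * 27 = 54

54


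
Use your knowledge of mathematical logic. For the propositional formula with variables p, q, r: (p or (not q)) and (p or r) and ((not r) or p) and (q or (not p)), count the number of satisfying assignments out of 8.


Evaluate all 8 assignments for p, q, r:
p=0, q=0, r=0: 0
p=0, q=0, r=1: 0
p=0, q=1, r=0: 0
p=0, q=1, r=1: 0
p=1, q=0, r=0: 0
p=1, q=0, r=1: 0
p=1, q=1, r=0: 1
p=1, q=1, r=1: 1
Satisfying count = 2

2


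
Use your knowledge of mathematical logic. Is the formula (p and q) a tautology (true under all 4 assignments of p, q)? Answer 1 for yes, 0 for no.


Check all 4 assignments:
p=0, q=0: 0
p=0, q=1: 0
p=1, q=0: 0
p=1, q=1: 1
Satisfying count = 1/4.
Tautology iff count = 4: no.

0


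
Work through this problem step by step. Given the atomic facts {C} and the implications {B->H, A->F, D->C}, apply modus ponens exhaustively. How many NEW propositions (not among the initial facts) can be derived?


Initial facts: {C}
Apply modus ponens to closure:
  (no implication fires)
Final known: {C}
New propositions: {(none)}
Count = 0

0


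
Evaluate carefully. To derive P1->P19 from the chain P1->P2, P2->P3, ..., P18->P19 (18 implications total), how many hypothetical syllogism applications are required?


With 18 implications in a chain connecting 19 propositions:
P1->P2, P2->P3, ..., P18->P19
Steps needed = (number of implications) - 1 = 18 - 1 = 17

17


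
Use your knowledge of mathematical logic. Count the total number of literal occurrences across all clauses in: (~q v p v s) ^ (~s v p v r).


Counting literals in each clause:
Clause 1: 3 literal(s)
Clause 2: 3 literal(s)
Total = 6

6


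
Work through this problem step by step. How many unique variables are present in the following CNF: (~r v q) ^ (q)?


Identify each variable that appears in the formula.
Variables found: q, r
Count = 2

2


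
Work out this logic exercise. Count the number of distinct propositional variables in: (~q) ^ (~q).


Identify each variable that appears in the formula.
Variables found: q
Count = 1

1


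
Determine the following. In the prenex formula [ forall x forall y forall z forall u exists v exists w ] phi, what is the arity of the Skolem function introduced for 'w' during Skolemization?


Quantifier prefix: forall x forall y forall z forall u exists v exists w
'w' is existentially quantified at position 6.
Universal variables preceding it: x, y, z, u
Skolem function arity = 4

4


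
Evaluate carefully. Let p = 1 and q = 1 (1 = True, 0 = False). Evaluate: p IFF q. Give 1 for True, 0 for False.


p = 1, q = 1
Operation: p IFF q
Evaluate: 1 IFF 1 = 1

1


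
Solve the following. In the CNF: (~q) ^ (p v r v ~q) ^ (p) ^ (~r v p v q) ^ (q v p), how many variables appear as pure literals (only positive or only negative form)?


Check each variable for pure literal status:
p: pure positive
q: mixed (not pure)
r: mixed (not pure)
Pure literal count = 1

1


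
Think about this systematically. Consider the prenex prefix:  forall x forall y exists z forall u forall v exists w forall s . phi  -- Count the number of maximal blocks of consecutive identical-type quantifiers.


Quantifier-type sequence: A A E A A E A  (A=forall, E=exists)
Group into maximal same-type runs:
  Ax2 | Ex1 | Ax2 | Ex1 | Ax1
Number of blocks = 5

5


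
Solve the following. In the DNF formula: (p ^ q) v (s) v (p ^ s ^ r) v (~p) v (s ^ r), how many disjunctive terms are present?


A DNF formula is a disjunction of terms (conjunctions).
Terms are separated by v.
Counting the disjuncts: 5 terms.

5


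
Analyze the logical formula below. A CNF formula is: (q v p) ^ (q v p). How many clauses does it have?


A CNF formula is a conjunction of clauses.
Clauses are separated by ^.
Counting the conjuncts: 2 clauses.

2


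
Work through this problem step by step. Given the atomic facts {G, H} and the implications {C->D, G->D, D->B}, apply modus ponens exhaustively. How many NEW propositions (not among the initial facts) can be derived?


Initial facts: {G, H}
Apply modus ponens to closure:
  G and G->D  =>  D
  D and D->B  =>  B
Final known: {B, D, G, H}
New propositions: {B, D}
Count = 2

2


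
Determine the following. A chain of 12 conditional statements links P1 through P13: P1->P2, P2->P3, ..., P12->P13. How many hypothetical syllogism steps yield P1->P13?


With 12 implications in a chain connecting 13 propositions:
P1->P2, P2->P3, ..., P12->P13
Steps needed = (number of implications) - 1 = 12 - 1 = 11

11


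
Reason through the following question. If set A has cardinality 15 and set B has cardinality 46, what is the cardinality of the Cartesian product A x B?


The Cartesian product A x B contains all ordered pairs (a, b).
|A x B| = |A| * |B| = 15 * 46 = 690

690


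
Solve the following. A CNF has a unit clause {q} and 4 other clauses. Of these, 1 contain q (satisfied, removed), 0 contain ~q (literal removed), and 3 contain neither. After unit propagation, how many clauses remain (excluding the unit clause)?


Satisfied (removed): 1
Shortened (remain): 0
Unchanged (remain): 3
Remaining = 0 + 3 = 3

3


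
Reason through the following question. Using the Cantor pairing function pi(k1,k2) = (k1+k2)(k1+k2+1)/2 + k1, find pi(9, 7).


k1 + k2 = 16
(k1+k2)(k1+k2+1)/2 = 16 * 17 / 2 = 136
pi = 136 + 9 = 145

145


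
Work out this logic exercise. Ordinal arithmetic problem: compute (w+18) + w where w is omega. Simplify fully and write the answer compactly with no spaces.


Compute (w+18) + w.
Ordinal + is associative but NOT commutative; for finite n>0, n + w = w but w + n stays w+n.
(w+18) + w = w + (18+w) = w + w = w*2 (the finite tail 18 is absorbed by the right w).
Result = w*2

w*2


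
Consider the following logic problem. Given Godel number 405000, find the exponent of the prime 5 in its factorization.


Factorize 405000 by dividing by 5 repeatedly.
Division steps: 5 divides 405000 exactly 4 time(s).
Exponent of 5 = 4

4


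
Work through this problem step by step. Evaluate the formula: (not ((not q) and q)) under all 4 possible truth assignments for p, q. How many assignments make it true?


Check all 4 assignments:
p=0, q=0: 1
p=0, q=1: 1
p=1, q=0: 1
p=1, q=1: 1
Count of True = 4

4


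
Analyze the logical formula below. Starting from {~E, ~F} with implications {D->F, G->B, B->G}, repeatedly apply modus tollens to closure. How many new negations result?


Initial negated facts: {~E, ~F}
Apply modus tollens to closure:
  ~F and D->F  =>  ~D
Final negated: {~D, ~E, ~F}
New negations: {~D}
Count = 1

1


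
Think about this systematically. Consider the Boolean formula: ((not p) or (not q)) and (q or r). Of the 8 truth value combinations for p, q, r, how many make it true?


Evaluate all 8 assignments for p, q, r:
p=0, q=0, r=0: 0
p=0, q=0, r=1: 1
p=0, q=1, r=0: 1
p=0, q=1, r=1: 1
p=1, q=0, r=0: 0
p=1, q=0, r=1: 1
p=1, q=1, r=0: 0
p=1, q=1, r=1: 0
Satisfying count = 4

4


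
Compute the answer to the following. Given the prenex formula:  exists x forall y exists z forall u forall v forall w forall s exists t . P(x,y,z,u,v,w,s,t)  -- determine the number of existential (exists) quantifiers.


Quantifier prefix: exists x forall y exists z forall u forall v forall w forall s exists t
Mark each quantifier type:
  E U E U U U U E
Universal count = 5, Existential count = 3
Asked for existential (exists) quantifiers: 3

3


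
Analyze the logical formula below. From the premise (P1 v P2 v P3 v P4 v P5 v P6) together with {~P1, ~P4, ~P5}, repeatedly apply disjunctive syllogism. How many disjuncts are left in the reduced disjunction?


Original disjuncts (6): P1, P2, P3, P4, P5, P6
Negated (eliminate): ~P1, ~P4, ~P5
Remaining disjuncts: P2, P3, P6
Count = 6 - 3 = 3

3


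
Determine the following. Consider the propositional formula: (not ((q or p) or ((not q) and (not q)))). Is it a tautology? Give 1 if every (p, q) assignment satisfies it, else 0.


Check all 4 assignments:
p=0, q=0: 0
p=0, q=1: 0
p=1, q=0: 0
p=1, q=1: 0
Satisfying count = 0/4.
Tautology iff count = 4: no.

0


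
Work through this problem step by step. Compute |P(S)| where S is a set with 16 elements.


The power set of a set with n elements has 2^n elements.
|P(S)| = 2^16 = 65536

65536


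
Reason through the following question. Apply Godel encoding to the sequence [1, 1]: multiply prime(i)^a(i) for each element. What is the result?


Encode each element as an exponent of the corresponding prime:
  2^1 = 2
  3^1 = 3
Product = 2 * 3 = 6

6


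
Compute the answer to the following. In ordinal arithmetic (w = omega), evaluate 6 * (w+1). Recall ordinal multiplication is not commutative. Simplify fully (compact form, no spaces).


Compute 6 * (w+1).
Ordinal * is associative and left-distributive over +, but NOT commutative; for finite n>1, n*w = w but w*n stays w*n.
By left-distributivity: 6 * (w+1) = 6*w + 6*1 = w + 6 = w+6.
Result = w+6

w+6


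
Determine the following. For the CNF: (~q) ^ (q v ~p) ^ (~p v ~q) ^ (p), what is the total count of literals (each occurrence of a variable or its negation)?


Counting literals in each clause:
Clause 1: 1 literal(s)
Clause 2: 2 literal(s)
Clause 3: 2 literal(s)
Clause 4: 1 literal(s)
Total = 6

6


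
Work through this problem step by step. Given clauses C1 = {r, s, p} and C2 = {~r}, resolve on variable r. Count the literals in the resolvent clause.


Remove r from C1 and ~r from C2.
C1 remainder: {s, p}
C2 remainder: {}
Union (resolvent): {p, s}
Resolvent has 2 literal(s).

2


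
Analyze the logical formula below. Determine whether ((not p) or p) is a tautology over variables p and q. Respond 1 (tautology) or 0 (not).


Check all 4 assignments:
p=0, q=0: 1
p=0, q=1: 1
p=1, q=0: 1
p=1, q=1: 1
Satisfying count = 4/4.
Tautology iff count = 4: yes.

1


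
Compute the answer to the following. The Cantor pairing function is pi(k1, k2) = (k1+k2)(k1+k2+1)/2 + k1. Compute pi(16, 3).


k1 + k2 = 19
(k1+k2)(k1+k2+1)/2 = 19 * 20 / 2 = 190
pi = 190 + 16 = 206

206


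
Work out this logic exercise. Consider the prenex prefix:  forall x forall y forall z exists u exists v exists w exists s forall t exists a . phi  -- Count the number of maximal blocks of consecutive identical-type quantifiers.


Quantifier-type sequence: A A A E E E E A E  (A=forall, E=exists)
Group into maximal same-type runs:
  Ax3 | Ex4 | Ax1 | Ex1
Number of blocks = 4

4


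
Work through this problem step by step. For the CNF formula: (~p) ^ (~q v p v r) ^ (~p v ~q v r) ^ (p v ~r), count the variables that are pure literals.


Check each variable for pure literal status:
p: mixed (not pure)
q: pure negative
r: mixed (not pure)
Pure literal count = 1

1


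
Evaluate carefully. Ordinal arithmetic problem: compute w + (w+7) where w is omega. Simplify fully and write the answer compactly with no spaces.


Compute w + (w+7).
Ordinal + is associative but NOT commutative; for finite n>0, n + w = w but w + n stays w+n.
w + (w+7) = (w+w) + 7 = w*2+7.
Result = w*2+7

w*2+7


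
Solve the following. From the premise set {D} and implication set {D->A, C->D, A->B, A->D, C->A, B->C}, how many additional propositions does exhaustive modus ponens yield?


Initial facts: {D}
Apply modus ponens to closure:
  D and D->A  =>  A
  A and A->B  =>  B
  B and B->C  =>  C
Final known: {A, B, C, D}
New propositions: {A, B, C}
Count = 3

3


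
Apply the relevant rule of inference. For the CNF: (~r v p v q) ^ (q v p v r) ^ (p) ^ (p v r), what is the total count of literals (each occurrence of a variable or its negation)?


Counting literals in each clause:
Clause 1: 3 literal(s)
Clause 2: 3 literal(s)
Clause 3: 1 literal(s)
Clause 4: 2 literal(s)
Total = 9

9


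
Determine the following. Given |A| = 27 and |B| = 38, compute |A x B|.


The Cartesian product A x B contains all ordered pairs (a, b).
|A x B| = |A| * |B| = 27 * 38 = 1026

1026


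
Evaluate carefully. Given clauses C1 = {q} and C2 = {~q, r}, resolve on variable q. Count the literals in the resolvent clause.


Remove q from C1 and ~q from C2.
C1 remainder: {}
C2 remainder: {r}
Union (resolvent): {r}
Resolvent has 1 literal(s).

1


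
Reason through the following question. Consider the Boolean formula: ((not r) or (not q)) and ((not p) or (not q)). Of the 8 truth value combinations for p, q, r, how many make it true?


Evaluate all 8 assignments for p, q, r:
p=0, q=0, r=0: 1
p=0, q=0, r=1: 1
p=0, q=1, r=0: 1
p=0, q=1, r=1: 0
p=1, q=0, r=0: 1
p=1, q=0, r=1: 1
p=1, q=1, r=0: 0
p=1, q=1, r=1: 0
Satisfying count = 5

5


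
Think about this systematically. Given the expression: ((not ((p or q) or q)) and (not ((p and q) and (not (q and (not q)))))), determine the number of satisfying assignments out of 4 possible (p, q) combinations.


Check all 4 assignments:
p=0, q=0: 1
p=0, q=1: 0
p=1, q=0: 0
p=1, q=1: 0
Count of True = 1

1


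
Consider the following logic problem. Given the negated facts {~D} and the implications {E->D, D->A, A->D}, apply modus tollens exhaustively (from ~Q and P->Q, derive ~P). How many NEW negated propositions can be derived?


Initial negated facts: {~D}
Apply modus tollens to closure:
  ~D and E->D  =>  ~E
  ~D and A->D  =>  ~A
Final negated: {~A, ~D, ~E}
New negations: {~A, ~E}
Count = 2

2


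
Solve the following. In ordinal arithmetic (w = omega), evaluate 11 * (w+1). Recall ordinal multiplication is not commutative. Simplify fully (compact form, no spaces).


Compute 11 * (w+1).
Ordinal * is associative and left-distributive over +, but NOT commutative; for finite n>1, n*w = w but w*n stays w*n.
By left-distributivity: 11 * (w+1) = 11*w + 11*1 = w + 11 = w+11.
Result = w+11

w+11


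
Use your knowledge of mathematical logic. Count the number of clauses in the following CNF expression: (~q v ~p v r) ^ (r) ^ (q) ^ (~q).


A CNF formula is a conjunction of clauses.
Clauses are separated by ^.
Counting the conjuncts: 4 clauses.

4


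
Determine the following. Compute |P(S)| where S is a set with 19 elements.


The power set of a set with n elements has 2^n elements.
|P(S)| = 2^19 = 524288

524288


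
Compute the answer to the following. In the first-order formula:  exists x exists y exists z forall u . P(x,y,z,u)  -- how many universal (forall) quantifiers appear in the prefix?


Quantifier prefix: exists x exists y exists z forall u
Mark each quantifier type:
  E E E U
Universal count = 1, Existential count = 3
Asked for universal (forall) quantifiers: 1

1


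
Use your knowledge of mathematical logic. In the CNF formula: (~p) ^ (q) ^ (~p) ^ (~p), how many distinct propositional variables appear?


Identify each variable that appears in the formula.
Variables found: p, q
Count = 2

2


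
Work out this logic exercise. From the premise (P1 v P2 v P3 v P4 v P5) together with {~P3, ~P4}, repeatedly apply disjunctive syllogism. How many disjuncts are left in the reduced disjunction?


Original disjuncts (5): P1, P2, P3, P4, P5
Negated (eliminate): ~P3, ~P4
Remaining disjuncts: P1, P2, P5
Count = 5 - 2 = 3

3


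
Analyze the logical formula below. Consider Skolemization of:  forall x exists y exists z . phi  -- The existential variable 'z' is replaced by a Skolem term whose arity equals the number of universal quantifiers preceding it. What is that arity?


Quantifier prefix: forall x exists y exists z
'z' is existentially quantified at position 3.
Universal variables preceding it: x
Skolem function arity = 1

1


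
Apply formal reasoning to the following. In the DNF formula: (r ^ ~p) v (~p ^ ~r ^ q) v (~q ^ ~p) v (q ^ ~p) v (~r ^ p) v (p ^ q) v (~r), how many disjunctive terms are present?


A DNF formula is a disjunction of terms (conjunctions).
Terms are separated by v.
Counting the disjuncts: 7 terms.

7


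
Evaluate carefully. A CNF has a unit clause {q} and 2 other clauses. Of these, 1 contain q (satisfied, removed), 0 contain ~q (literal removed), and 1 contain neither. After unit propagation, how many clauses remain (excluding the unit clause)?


Satisfied (removed): 1
Shortened (remain): 0
Unchanged (remain): 1
Remaining = 0 + 1 = 1

1


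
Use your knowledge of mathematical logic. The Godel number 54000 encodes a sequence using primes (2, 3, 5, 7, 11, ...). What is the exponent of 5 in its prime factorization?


Factorize 54000 by dividing by 5 repeatedly.
Division steps: 5 divides 54000 exactly 3 time(s).
Exponent of 5 = 3

3


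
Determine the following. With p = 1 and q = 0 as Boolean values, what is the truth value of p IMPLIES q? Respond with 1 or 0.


p = 1, q = 0
Operation: p IMPLIES q
Evaluate: 1 IMPLIES 0 = 0

0


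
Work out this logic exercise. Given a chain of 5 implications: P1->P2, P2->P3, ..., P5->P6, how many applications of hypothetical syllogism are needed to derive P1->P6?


With 5 implications in a chain connecting 6 propositions:
P1->P2, P2->P3, ..., P5->P6
Steps needed = (number of implications) - 1 = 5 - 1 = 4

4


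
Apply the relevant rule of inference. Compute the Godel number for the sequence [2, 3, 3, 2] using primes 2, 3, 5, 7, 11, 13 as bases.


Encode each element as an exponent of the corresponding prime:
  2^2 = 4
  3^3 = 27
  5^3 = 125
  7^2 = 49
Product = 4 * 27 * 125 * 49 = 661500

661500


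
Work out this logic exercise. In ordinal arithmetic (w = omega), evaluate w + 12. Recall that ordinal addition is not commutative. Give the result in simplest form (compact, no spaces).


Compute w + 12.
Ordinal + is associative but NOT commutative; for finite n>0, n + w = w but w + n stays w+n.
w + 12 is already in normal form (a successor ordinal beyond w).
Result = w+12

w+12


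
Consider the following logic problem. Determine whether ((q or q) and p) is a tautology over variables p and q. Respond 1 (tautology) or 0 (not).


Check all 4 assignments:
p=0, q=0: 0
p=0, q=1: 0
p=1, q=0: 0
p=1, q=1: 1
Satisfying count = 1/4.
Tautology iff count = 4: no.

0


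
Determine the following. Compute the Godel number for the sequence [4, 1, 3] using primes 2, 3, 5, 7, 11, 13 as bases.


Encode each element as an exponent of the corresponding prime:
  2^4 = 16
  3^1 = 3
  5^3 = 125
Product = 16 * 3 * 125 = 6000

6000


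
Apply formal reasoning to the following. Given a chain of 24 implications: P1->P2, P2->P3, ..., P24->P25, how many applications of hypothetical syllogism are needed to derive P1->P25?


With 24 implications in a chain connecting 25 propositions:
P1->P2, P2->P3, ..., P24->P25
Steps needed = (number of implications) - 1 = 24 - 1 = 23

23


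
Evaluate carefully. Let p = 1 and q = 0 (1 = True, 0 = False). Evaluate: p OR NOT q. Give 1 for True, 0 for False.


p = 1, q = 0
Operation: p OR NOT q
Evaluate: 1 OR NOT 0 = 1

1


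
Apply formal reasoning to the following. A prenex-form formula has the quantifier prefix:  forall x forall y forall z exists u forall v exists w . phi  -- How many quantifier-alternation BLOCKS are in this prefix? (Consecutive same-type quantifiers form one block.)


Quantifier-type sequence: A A A E A E  (A=forall, E=exists)
Group into maximal same-type runs:
  Ax3 | Ex1 | Ax1 | Ex1
Number of blocks = 4

4


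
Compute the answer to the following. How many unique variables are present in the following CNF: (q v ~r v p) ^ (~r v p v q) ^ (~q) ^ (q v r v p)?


Identify each variable that appears in the formula.
Variables found: p, q, r
Count = 3

3


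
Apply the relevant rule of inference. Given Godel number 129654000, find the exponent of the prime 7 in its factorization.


Factorize 129654000 by dividing by 7 repeatedly.
Division steps: 7 divides 129654000 exactly 4 time(s).
Exponent of 7 = 4

4


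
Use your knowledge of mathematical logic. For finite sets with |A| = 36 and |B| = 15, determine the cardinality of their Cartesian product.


The Cartesian product A x B contains all ordered pairs (a, b).
|A x B| = |A| * |B| = 36 * 15 = 540

540


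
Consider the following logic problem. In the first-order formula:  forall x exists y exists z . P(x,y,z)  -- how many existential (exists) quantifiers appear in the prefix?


Quantifier prefix: forall x exists y exists z
Mark each quantifier type:
  U E E
Universal count = 1, Existential count = 2
Asked for existential (exists) quantifiers: 2

2
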